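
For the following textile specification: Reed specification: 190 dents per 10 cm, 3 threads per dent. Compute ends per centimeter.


Formula: EPC = (dents per 10 cm * ends per dent) / 10
Step 1: Total ends per 10 cm = 190 * 3 = 570
Step 2: EPC = 570 / 10 = 57.0 ends/cm

57.0 ends/cm


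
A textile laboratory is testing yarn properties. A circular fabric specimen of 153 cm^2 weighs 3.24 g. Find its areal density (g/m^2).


Formula: GSM = mass_g / area_m2
Step 1: Convert area: 153 cm^2 = 153 / 10000 = 0.0153 m^2
Step 2: GSM = 3.24 g / 0.0153 m^2 = 211.8 g/m^2

211.8 g/m^2


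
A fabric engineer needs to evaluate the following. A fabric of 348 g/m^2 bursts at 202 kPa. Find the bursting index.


Formula: Bursting Index = Bursting Strength / Fabric GSM
BI = 202 kPa / 348 g/m^2
BI = 0.580 kPa/(g/m^2)

0.580 kPa/(g/m^2)


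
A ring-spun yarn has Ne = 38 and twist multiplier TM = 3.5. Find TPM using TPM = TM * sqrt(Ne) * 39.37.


Formula: TPM = TM * sqrt(Ne) * 39.37
Step 1: sqrt(Ne) = sqrt(38) = 6.1644
Step 2: TM * sqrt(Ne) = 3.5 * 6.1644 = 21.5754
Step 3: TPM = 21.5754 * 39.37 = 849 twists/m

849 twists/m


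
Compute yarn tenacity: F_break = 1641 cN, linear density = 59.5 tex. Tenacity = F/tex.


Formula: Tenacity = Breaking force / Linear density
Tenacity = 1641 cN / 59.5 tex
Tenacity = 27.58 cN/tex

27.58 cN/tex


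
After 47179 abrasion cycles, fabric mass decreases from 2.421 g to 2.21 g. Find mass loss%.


Formula: Mass loss% = ((m_before - m_after) / m_before) * 100
Step 1: Mass loss = 2.421 - 2.21 = 0.211 g
Step 2: Ratio = 0.211 / 2.421 = 0.0871541
Step 3: Mass loss% = 0.0871541 * 100 = 8.71541% ≈ 8.72%

8.72%


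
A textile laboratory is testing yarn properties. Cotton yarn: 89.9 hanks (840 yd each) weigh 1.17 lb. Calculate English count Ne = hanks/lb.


Formula: Ne = hanks / mass_lb
Substituting: Ne = 89.9 / 1.17
Ne = 76.8

76.8 Ne


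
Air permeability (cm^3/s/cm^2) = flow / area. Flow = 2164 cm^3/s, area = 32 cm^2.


Formula: Air Permeability = Airflow / Test Area
AP = 2164 cm^3/s / 32 cm^2
AP = 67.6 cm^3/s/cm^2

67.6 cm^3/s/cm^2


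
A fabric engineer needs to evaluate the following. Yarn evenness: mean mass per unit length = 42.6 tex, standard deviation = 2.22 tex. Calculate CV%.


Formula: CV% = (standard deviation / mean) * 100
Step 1: Ratio = 2.22 / 42.6 = 0.052113
Step 2: CV% = 0.052113 * 100 = 5.2113% ≈ 5.2%

5.2%


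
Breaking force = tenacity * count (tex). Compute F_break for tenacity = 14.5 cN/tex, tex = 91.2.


Formula: Breaking force = Tenacity * Linear density
F = 14.5 cN/tex * 91.2 tex
F = 1322.40 cN

1322.40 cN


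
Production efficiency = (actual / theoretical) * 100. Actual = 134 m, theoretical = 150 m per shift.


Formula: Efficiency% = (Actual output / Theoretical output) * 100
Efficiency% = (134 / 150) * 100
Efficiency% = 0.893333 * 100 = 89.3333% ≈ 89.3%

89.3%


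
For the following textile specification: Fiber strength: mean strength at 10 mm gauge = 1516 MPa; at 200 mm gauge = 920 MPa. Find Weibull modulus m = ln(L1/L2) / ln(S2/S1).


Formula: m = ln(L1/L2) / ln(S2/S1)
Step 1: ln(L1/L2) = ln(10/200) = -2.99573
Step 2: S2/S1 = 920/1516 = 0.60686
Step 3: ln(S2/S1) = ln(0.60686) = -0.49946
Step 4: m = -2.99573 / -0.49946 = 6.00

6.00 (Weibull m)


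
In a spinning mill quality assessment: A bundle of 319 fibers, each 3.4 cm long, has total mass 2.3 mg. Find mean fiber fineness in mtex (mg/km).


Formula: fineness (mtex) = mass (mg) / total length (km) = (mass_mg / total_length_m) * 1000
Step 1: Convert fiber length: 3.4 cm = 0.034 m
Step 2: Total fiber length = 319 * 0.034 = 10.846 m
Step 3: Linear density = 2.3 mg / 10.846 m = 0.2121 mg/m
Step 4: fineness = 0.2121 * 1000 = 212.1 mtex

212.1 mtex


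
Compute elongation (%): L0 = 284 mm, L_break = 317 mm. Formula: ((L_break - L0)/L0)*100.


Formula: Elongation (%) = ((L_break - L0) / L0) * 100
Step 1: Extension = 317 - 284 = 33 mm
Step 2: Elongation = (33 / 284) * 100
Step 3: Elongation = 0.116197 * 100 = 11.6197% ≈ 11.6%

11.6%


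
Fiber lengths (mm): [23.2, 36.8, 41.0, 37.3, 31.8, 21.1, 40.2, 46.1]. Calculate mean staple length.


Formula: Mean = sum of lengths / count
Sum = 23.2 + 36.8 + 41.0 + 37.3 + 31.8 + 21.1 + 40.2 + 46.1
Sum = 277.5 mm
Mean = 277.5 / 8 = 34.69 mm

34.69 mm


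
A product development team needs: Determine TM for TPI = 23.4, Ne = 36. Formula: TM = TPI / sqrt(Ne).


Formula: TM = TPI / sqrt(Ne)
Step 1: sqrt(Ne) = sqrt(36) = 6
Step 2: TM = 23.4 / 6 = 3.90

3.90 TM


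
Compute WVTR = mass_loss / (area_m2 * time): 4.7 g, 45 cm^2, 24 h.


Formula: WVTR = mass_loss / (area * time)
Step 1: Convert area: 45 cm^2 = 0.0045 m^2
Step 2: WVTR = 4.7 g / (0.0045 m^2 * 24 h)
Step 3: WVTR = 4.7 / 0.108 = 43.5 g/m^2/h

43.5 g/m^2/h


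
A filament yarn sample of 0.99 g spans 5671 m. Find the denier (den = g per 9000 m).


Formula: den = (mass_g / length_m) * 9000
Substituting: den = (0.99 / 5671) * 9000
Intermediate: 0.99 / 5671 = 0.00017457 g/m
den = 0.00017457 * 9000 = 1.6 denier

1.6 denier


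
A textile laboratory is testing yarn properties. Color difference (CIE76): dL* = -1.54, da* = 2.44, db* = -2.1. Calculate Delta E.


Formula: Delta E = sqrt(dL*^2 + da*^2 + db*^2)
Step 1: dL*^2 = (-1.54)^2 = 2.3716
Step 2: da*^2 = 2.44^2 = 5.9536
Step 3: db*^2 = (-2.1)^2 = 4.41
Step 4: Sum = 2.3716 + 5.9536 + 4.41 = 12.7352
Step 5: Delta E = sqrt(12.7352) = 3.57

3.57 Delta E


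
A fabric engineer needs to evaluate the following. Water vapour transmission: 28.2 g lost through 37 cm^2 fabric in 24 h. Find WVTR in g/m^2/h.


Formula: WVTR = mass_loss / (area * time)
Step 1: Convert area: 37 cm^2 = 0.0037 m^2
Step 2: WVTR = 28.2 g / (0.0037 m^2 * 24 h)
Step 3: WVTR = 28.2 / 0.0888 = 317.6 g/m^2/h

317.6 g/m^2/h


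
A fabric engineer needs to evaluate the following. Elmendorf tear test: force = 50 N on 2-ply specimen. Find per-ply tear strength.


Formula: Per-ply strength = Total force / Number of plies
Per-ply = 50 N / 2
Per-ply = 25 N

25 N


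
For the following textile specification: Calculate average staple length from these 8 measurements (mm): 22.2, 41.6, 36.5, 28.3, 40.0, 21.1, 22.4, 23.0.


Formula: Mean = sum of lengths / count
Sum = 22.2 + 41.6 + 36.5 + 28.3 + 40.0 + 21.1 + 22.4 + 23.0
Sum = 235.1 mm
Mean = 235.1 / 8 = 29.39 mm

29.39 mm


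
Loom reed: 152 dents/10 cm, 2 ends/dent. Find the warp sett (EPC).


Formula: EPC = (dents per 10 cm * ends per dent) / 10
Step 1: Total ends per 10 cm = 152 * 2 = 304
Step 2: EPC = 304 / 10 = 30.4 ends/cm

30.4 ends/cm


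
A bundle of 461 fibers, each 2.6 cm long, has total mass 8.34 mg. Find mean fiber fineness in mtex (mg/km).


Formula: fineness (mtex) = mass (mg) / total length (km) = (mass_mg / total_length_m) * 1000
Step 1: Convert fiber length: 2.6 cm = 0.026 m
Step 2: Total fiber length = 461 * 0.026 = 11.986 m
Step 3: Linear density = 8.34 mg / 11.986 m = 0.6958 mg/m
Step 4: fineness = 0.6958 * 1000 = 695.8 mtex

695.8 mtex


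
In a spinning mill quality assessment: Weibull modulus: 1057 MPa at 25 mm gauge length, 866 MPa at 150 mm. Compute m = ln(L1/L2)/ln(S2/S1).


Formula: m = ln(L1/L2) / ln(S2/S1)
Step 1: ln(L1/L2) = ln(25/150) = -1.79176
Step 2: S2/S1 = 866/1057 = 0.8193
Step 3: ln(S2/S1) = ln(0.8193) = -0.19930
Step 4: m = -1.79176 / -0.19930 = 8.99

8.99 (Weibull m)


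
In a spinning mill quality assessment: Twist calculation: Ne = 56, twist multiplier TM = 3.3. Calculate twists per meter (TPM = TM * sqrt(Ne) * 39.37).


Formula: TPM = TM * sqrt(Ne) * 39.37
Step 1: sqrt(Ne) = sqrt(56) = 7.4833
Step 2: TM * sqrt(Ne) = 3.3 * 7.4833 = 24.6949
Step 3: TPM = 24.6949 * 39.37 = 972 twists/m

972 twists/m


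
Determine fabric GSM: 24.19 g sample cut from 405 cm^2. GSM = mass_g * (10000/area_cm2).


Formula: GSM = mass_g / area_m2
Step 1: Convert area: 405 cm^2 = 405 / 10000 = 0.0405 m^2
Step 2: GSM = 24.19 g / 0.0405 m^2 = 597.3 g/m^2

597.3 g/m^2


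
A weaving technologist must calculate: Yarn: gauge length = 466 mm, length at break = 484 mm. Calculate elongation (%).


Formula: Elongation (%) = ((L_break - L0) / L0) * 100
Step 1: Extension = 484 - 466 = 18 mm
Step 2: Elongation = (18 / 466) * 100
Step 3: Elongation = 0.038627 * 100 = 3.8627% ≈ 3.9%

3.9%


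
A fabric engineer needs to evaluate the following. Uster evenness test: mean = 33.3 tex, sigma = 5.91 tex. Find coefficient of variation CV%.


Formula: CV% = (standard deviation / mean) * 100
Step 1: Ratio = 5.91 / 33.3 = 0.177477
Step 2: CV% = 0.177477 * 100 = 17.7477% ≈ 17.7%

17.7%


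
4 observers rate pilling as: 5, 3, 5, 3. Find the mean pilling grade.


Formula: Mean = sum / count
Sum = 5 + 3 + 5 + 3 = 16
Mean = 16 / 4 = 4.0

4.0


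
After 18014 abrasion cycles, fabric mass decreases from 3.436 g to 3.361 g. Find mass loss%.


Formula: Mass loss% = ((m_before - m_after) / m_before) * 100
Step 1: Mass loss = 3.436 - 3.361 = 0.075 g
Step 2: Ratio = 0.075 / 3.436 = 0.0218277
Step 3: Mass loss% = 0.0218277 * 100 = 2.18277% ≈ 2.18%

2.18%


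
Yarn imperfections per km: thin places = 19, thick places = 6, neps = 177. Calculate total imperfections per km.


Formula: Total = thin places + thick places + neps
Total = 19 + 6 + 177
Total = 202 imperfections/km

202 imperfections/km


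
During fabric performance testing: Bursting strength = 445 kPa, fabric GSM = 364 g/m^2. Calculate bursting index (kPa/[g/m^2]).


Formula: Bursting Index = Bursting Strength / Fabric GSM
BI = 445 kPa / 364 g/m^2
BI = 1.223 kPa/(g/m^2)

1.223 kPa/(g/m^2)


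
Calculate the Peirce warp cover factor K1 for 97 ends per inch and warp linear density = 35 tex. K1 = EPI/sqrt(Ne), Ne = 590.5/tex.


Formula: K1 = EPI / sqrt(Ne), with Ne = 590.5 / tex_warp
Step 1: Ne = 590.5 / 35 = 16.871
Step 2: sqrt(Ne) = sqrt(16.871) = 4.1074
Step 3: K1 = 97 / 4.1074 = 23.6

23.6


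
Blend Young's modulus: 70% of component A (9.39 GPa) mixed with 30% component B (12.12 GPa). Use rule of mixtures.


Formula: Blend property = (fraction_A * property_A) + (fraction_B * property_B)
Step 1: Contribution A = 70/100 * 9.39 GPa = 6.573 GPa
Step 2: Contribution B = 30/100 * 12.12 GPa = 3.636 GPa
Step 3: Blend Young's modulus = 6.573 + 3.636 = 10.209 GPa

10.209 GPa


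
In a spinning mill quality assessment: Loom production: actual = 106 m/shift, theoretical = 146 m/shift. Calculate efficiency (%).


Formula: Efficiency% = (Actual output / Theoretical output) * 100
Efficiency% = (106 / 146) * 100
Efficiency% = 0.726027 * 100 = 72.6027% ≈ 72.6%

72.6%


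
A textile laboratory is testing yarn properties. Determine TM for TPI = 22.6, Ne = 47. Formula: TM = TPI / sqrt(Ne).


Formula: TM = TPI / sqrt(Ne)
Step 1: sqrt(Ne) = sqrt(47) = 6.8557
Step 2: TM = 22.6 / 6.8557 = 3.30

3.30 TM


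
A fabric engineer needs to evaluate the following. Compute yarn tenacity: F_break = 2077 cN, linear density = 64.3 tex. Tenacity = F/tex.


Formula: Tenacity = Breaking force / Linear density
Tenacity = 2077 cN / 64.3 tex
Tenacity = 32.30 cN/tex

32.30 cN/tex


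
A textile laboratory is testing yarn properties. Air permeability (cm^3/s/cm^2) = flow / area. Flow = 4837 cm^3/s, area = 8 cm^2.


Formula: Air Permeability = Airflow / Test Area
AP = 4837 cm^3/s / 8 cm^2
AP = 604.6 cm^3/s/cm^2

604.6 cm^3/s/cm^2


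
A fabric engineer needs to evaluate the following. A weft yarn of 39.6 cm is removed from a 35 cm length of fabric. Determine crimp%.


Formula: Crimp% = ((L_yarn - L_fabric) / L_fabric) * 100
Step 1: Extension = 39.6 - 35 = 4.6 cm
Step 2: Crimp% = (4.6 / 35) * 100
Step 3: Crimp% = 0.131429 * 100 = 13.1429% ≈ 13.1%

13.1%


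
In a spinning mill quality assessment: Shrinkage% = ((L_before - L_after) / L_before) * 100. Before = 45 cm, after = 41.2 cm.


Formula: Shrinkage% = ((L_before - L_after) / L_before) * 100
Step 1: Shrinkage = 45 - 41.2 = 3.8 cm
Step 2: Shrinkage% = (3.8 / 45) * 100
Step 3: Shrinkage% = 0.084444 * 100 = 8.4444% ≈ 8.4%

8.4%


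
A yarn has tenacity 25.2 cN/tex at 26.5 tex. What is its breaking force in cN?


Formula: Breaking force = Tenacity * Linear density
F = 25.2 cN/tex * 26.5 tex
F = 667.80 cN

667.80 cN


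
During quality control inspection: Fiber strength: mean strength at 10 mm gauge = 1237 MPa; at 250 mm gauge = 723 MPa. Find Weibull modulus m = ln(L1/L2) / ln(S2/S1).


Formula: m = ln(L1/L2) / ln(S2/S1)
Step 1: ln(L1/L2) = ln(10/250) = -3.21888
Step 2: S2/S1 = 723/1237 = 0.58448
Step 3: ln(S2/S1) = ln(0.58448) = -0.53703
Step 4: m = -3.21888 / -0.53703 = 5.99

5.99 (Weibull m)


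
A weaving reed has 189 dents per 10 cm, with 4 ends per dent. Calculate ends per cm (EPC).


Formula: EPC = (dents per 10 cm * ends per dent) / 10
Step 1: Total ends per 10 cm = 189 * 4 = 756
Step 2: EPC = 756 / 10 = 75.6 ends/cm

75.6 ends/cm


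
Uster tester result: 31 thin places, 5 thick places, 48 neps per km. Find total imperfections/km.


Formula: Total = thin places + thick places + neps
Total = 31 + 5 + 48
Total = 84 imperfections/km

84 imperfections/km


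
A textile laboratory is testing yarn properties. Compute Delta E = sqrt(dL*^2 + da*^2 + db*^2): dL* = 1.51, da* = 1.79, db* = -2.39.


Formula: Delta E = sqrt(dL*^2 + da*^2 + db*^2)
Step 1: dL*^2 = 1.51^2 = 2.2801
Step 2: da*^2 = 1.79^2 = 3.2041
Step 3: db*^2 = (-2.39)^2 = 5.7121
Step 4: Sum = 2.2801 + 3.2041 + 5.7121 = 11.1963
Step 5: Delta E = sqrt(11.1963) = 3.35

3.35 Delta E


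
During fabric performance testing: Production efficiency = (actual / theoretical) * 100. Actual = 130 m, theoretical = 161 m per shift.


Formula: Efficiency% = (Actual output / Theoretical output) * 100
Efficiency% = (130 / 161) * 100
Efficiency% = 0.807453 * 100 = 80.7453% ≈ 80.7%

80.7%


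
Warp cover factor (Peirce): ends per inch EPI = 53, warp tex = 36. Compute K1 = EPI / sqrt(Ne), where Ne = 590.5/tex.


Formula: K1 = EPI / sqrt(Ne), with Ne = 590.5 / tex_warp
Step 1: Ne = 590.5 / 36 = 16.403
Step 2: sqrt(Ne) = sqrt(16.403) = 4.0501
Step 3: K1 = 53 / 4.0501 = 13.1

13.1


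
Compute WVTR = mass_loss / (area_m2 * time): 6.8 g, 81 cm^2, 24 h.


Formula: WVTR = mass_loss / (area * time)
Step 1: Convert area: 81 cm^2 = 0.0081 m^2
Step 2: WVTR = 6.8 g / (0.0081 m^2 * 24 h)
Step 3: WVTR = 6.8 / 0.1944 = 35.0 g/m^2/h

35.0 g/m^2/h


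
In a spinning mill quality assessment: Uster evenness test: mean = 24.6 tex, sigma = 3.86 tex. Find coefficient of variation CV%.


Formula: CV% = (standard deviation / mean) * 100
Step 1: Ratio = 3.86 / 24.6 = 0.156911
Step 2: CV% = 0.156911 * 100 = 15.6911% ≈ 15.7%

15.7%


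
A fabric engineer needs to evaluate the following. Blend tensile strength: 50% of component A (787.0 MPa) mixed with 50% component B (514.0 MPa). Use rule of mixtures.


Formula: Blend property = (fraction_A * property_A) + (fraction_B * property_B)
Step 1: Contribution A = 50/100 * 787.0 MPa = 393.5 MPa
Step 2: Contribution B = 50/100 * 514.0 MPa = 257.0 MPa
Step 3: Blend tensile strength = 393.5 + 257.0 = 650.5 MPa

650.5 MPa


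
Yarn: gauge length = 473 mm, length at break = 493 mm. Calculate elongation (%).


Formula: Elongation (%) = ((L_break - L0) / L0) * 100
Step 1: Extension = 493 - 473 = 20 mm
Step 2: Elongation = (20 / 473) * 100
Step 3: Elongation = 0.042283 * 100 = 4.2283% ≈ 4.2%

4.2%


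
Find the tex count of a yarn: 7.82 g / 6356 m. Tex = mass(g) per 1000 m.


Formula: Tex = (mass_g / length_m) * 1000
Substituting: Tex = (7.82 / 6356) * 1000
Intermediate: 7.82 / 6356 = 0.00123033 g/m
Tex = 0.00123033 * 1000 = 1.23 tex

1.23 tex


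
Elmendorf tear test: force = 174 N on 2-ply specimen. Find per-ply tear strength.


Formula: Per-ply strength = Total force / Number of plies
Per-ply = 174 N / 2
Per-ply = 87 N

87 N


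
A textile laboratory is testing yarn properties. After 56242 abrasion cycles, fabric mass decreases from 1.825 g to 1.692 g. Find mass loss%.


Formula: Mass loss% = ((m_before - m_after) / m_before) * 100
Step 1: Mass loss = 1.825 - 1.692 = 0.133 g
Step 2: Ratio = 0.133 / 1.825 = 0.0728767
Step 3: Mass loss% = 0.0728767 * 100 = 7.28767% ≈ 7.29%

7.29%


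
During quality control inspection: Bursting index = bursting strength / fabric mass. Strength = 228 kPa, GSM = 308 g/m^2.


Formula: Bursting Index = Bursting Strength / Fabric GSM
BI = 228 kPa / 308 g/m^2
BI = 0.740 kPa/(g/m^2)

0.740 kPa/(g/m^2)


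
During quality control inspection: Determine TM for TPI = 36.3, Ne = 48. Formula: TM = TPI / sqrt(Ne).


Formula: TM = TPI / sqrt(Ne)
Step 1: sqrt(Ne) = sqrt(48) = 6.9282
Step 2: TM = 36.3 / 6.9282 = 5.24

5.24 TM


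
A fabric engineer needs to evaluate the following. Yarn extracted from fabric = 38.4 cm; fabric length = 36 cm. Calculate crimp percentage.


Formula: Crimp% = ((L_yarn - L_fabric) / L_fabric) * 100
Step 1: Extension = 38.4 - 36 = 2.4 cm
Step 2: Crimp% = (2.4 / 36) * 100
Step 3: Crimp% = 0.066667 * 100 = 6.6667% ≈ 6.7%

6.7%


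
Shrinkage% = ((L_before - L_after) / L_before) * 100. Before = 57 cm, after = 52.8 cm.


Formula: Shrinkage% = ((L_before - L_after) / L_before) * 100
Step 1: Shrinkage = 57 - 52.8 = 4.2 cm
Step 2: Shrinkage% = (4.2 / 57) * 100
Step 3: Shrinkage% = 0.073684 * 100 = 7.3684% ≈ 7.4%

7.4%


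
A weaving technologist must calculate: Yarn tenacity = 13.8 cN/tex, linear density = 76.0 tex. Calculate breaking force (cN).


Formula: Breaking force = Tenacity * Linear density
F = 13.8 cN/tex * 76.0 tex
F = 1048.80 cN

1048.80 cN


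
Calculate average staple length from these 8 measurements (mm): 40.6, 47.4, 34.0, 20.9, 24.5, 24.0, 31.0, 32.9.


Formula: Mean = sum of lengths / count
Sum = 40.6 + 47.4 + 34.0 + 20.9 + 24.5 + 24.0 + 31.0 + 32.9
Sum = 255.3 mm
Mean = 255.3 / 8 = 31.91 mm

31.91 mm


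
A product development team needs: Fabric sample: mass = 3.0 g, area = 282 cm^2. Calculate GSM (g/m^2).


Formula: GSM = mass_g / area_m2
Step 1: Convert area: 282 cm^2 = 282 / 10000 = 0.0282 m^2
Step 2: GSM = 3.0 g / 0.0282 m^2 = 106.4 g/m^2

106.4 g/m^2


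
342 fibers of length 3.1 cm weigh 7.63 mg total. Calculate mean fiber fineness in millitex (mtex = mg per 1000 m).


Formula: fineness (mtex) = mass (mg) / total length (km) = (mass_mg / total_length_m) * 1000
Step 1: Convert fiber length: 3.1 cm = 0.031 m
Step 2: Total fiber length = 342 * 0.031 = 10.602 m
Step 3: Linear density = 7.63 mg / 10.602 m = 0.7197 mg/m
Step 4: fineness = 0.7197 * 1000 = 719.7 mtex

719.7 mtex


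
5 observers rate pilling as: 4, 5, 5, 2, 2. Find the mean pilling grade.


Formula: Mean = sum / count
Sum = 4 + 5 + 5 + 2 + 2 = 18
Mean = 18 / 5 = 3.6

3.6


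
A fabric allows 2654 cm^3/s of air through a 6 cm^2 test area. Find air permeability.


Formula: Air Permeability = Airflow / Test Area
AP = 2654 cm^3/s / 6 cm^2
AP = 442.3 cm^3/s/cm^2

442.3 cm^3/s/cm^2


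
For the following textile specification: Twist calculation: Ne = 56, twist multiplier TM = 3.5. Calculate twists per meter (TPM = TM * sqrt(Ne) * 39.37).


Formula: TPM = TM * sqrt(Ne) * 39.37
Step 1: sqrt(Ne) = sqrt(56) = 7.4833
Step 2: TM * sqrt(Ne) = 3.5 * 7.4833 = 26.1916
Step 3: TPM = 26.1916 * 39.37 = 1031 twists/m

1031 twists/m


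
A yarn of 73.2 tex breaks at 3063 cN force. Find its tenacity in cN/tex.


Formula: Tenacity = Breaking force / Linear density
Tenacity = 3063 cN / 73.2 tex
Tenacity = 41.84 cN/tex

41.84 cN/tex


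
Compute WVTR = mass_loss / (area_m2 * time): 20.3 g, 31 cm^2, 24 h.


Formula: WVTR = mass_loss / (area * time)
Step 1: Convert area: 31 cm^2 = 0.0031 m^2
Step 2: WVTR = 20.3 g / (0.0031 m^2 * 24 h)
Step 3: WVTR = 20.3 / 0.0744 = 272.8 g/m^2/h

272.8 g/m^2/h


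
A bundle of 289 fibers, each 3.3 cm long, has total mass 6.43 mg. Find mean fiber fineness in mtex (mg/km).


Formula: fineness (mtex) = mass (mg) / total length (km) = (mass_mg / total_length_m) * 1000
Step 1: Convert fiber length: 3.3 cm = 0.033 m
Step 2: Total fiber length = 289 * 0.033 = 9.537 m
Step 3: Linear density = 6.43 mg / 9.537 m = 0.6742 mg/m
Step 4: fineness = 0.6742 * 1000 = 674.2 mtex

674.2 mtex


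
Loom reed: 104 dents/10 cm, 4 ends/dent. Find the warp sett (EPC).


Formula: EPC = (dents per 10 cm * ends per dent) / 10
Step 1: Total ends per 10 cm = 104 * 4 = 416
Step 2: EPC = 416 / 10 = 41.6 ends/cm

41.6 ends/cm


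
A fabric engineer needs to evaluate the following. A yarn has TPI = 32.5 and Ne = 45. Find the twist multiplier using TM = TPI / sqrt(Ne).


Formula: TM = TPI / sqrt(Ne)
Step 1: sqrt(Ne) = sqrt(45) = 6.7082
Step 2: TM = 32.5 / 6.7082 = 4.84

4.84 TM


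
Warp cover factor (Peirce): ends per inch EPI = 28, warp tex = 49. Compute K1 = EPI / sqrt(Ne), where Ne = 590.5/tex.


Formula: K1 = EPI / sqrt(Ne), with Ne = 590.5 / tex_warp
Step 1: Ne = 590.5 / 49 = 12.051
Step 2: sqrt(Ne) = sqrt(12.051) = 3.4715
Step 3: K1 = 28 / 3.4715 = 8.1

8.1


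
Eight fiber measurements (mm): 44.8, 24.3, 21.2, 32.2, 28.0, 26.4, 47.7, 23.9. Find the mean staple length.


Formula: Mean = sum of lengths / count
Sum = 44.8 + 24.3 + 21.2 + 32.2 + 28.0 + 26.4 + 47.7 + 23.9
Sum = 248.5 mm
Mean = 248.5 / 8 = 31.06 mm

31.06 mm


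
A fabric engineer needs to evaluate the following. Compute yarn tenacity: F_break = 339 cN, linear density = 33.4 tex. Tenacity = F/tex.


Formula: Tenacity = Breaking force / Linear density
Tenacity = 339 cN / 33.4 tex
Tenacity = 10.15 cN/tex

10.15 cN/tex


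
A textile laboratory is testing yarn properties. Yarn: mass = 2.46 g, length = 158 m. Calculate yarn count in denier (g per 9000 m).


Formula: den = (mass_g / length_m) * 9000
Substituting: den = (2.46 / 158) * 9000
Intermediate: 2.46 / 158 = 0.01556962 g/m
den = 0.01556962 * 9000 = 140.1 denier

140.1 denier


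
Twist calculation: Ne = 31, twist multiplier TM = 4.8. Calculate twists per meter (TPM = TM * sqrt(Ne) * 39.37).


Formula: TPM = TM * sqrt(Ne) * 39.37
Step 1: sqrt(Ne) = sqrt(31) = 5.5678
Step 2: TM * sqrt(Ne) = 4.8 * 5.5678 = 26.7254
Step 3: TPM = 26.7254 * 39.37 = 1052 twists/m

1052 twists/m


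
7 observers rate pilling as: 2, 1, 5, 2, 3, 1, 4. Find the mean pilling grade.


Formula: Mean = sum / count
Sum = 2 + 1 + 5 + 2 + 3 + 1 + 4 = 18
Mean = 18 / 7 = 2.6

2.6


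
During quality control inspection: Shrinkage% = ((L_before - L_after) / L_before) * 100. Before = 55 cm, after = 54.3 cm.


Formula: Shrinkage% = ((L_before - L_after) / L_before) * 100
Step 1: Shrinkage = 55 - 54.3 = 0.7 cm
Step 2: Shrinkage% = (0.7 / 55) * 100
Step 3: Shrinkage% = 0.012727 * 100 = 1.2727% ≈ 1.3%

1.3%


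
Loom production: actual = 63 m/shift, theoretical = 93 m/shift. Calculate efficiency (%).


Formula: Efficiency% = (Actual output / Theoretical output) * 100
Efficiency% = (63 / 93) * 100
Efficiency% = 0.677419 * 100 = 67.7419% ≈ 67.7%

67.7%


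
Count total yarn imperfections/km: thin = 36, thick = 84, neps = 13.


Formula: Total = thin places + thick places + neps
Total = 36 + 84 + 13
Total = 133 imperfections/km

133 imperfections/km


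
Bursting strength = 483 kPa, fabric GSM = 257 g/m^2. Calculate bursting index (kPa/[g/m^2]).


Formula: Bursting Index = Bursting Strength / Fabric GSM
BI = 483 kPa / 257 g/m^2
BI = 1.879 kPa/(g/m^2)

1.879 kPa/(g/m^2)


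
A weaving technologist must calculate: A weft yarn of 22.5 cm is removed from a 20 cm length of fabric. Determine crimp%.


Formula: Crimp% = ((L_yarn - L_fabric) / L_fabric) * 100
Step 1: Extension = 22.5 - 20 = 2.5 cm
Step 2: Crimp% = (2.5 / 20) * 100
Step 3: Crimp% = 0.125 * 100 = 12.5%

12.5%


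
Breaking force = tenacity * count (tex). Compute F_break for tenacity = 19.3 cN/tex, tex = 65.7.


Formula: Breaking force = Tenacity * Linear density
F = 19.3 cN/tex * 65.7 tex
F = 1268.01 cN

1268.01 cN


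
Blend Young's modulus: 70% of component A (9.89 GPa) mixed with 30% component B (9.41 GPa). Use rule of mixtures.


Formula: Blend property = (fraction_A * property_A) + (fraction_B * property_B)
Step 1: Contribution A = 70/100 * 9.89 GPa = 6.923 GPa
Step 2: Contribution B = 30/100 * 9.41 GPa = 2.823 GPa
Step 3: Blend Young's modulus = 6.923 + 2.823 = 9.746 GPa

9.746 GPa


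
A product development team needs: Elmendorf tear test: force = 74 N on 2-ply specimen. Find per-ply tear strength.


Formula: Per-ply strength = Total force / Number of plies
Per-ply = 74 N / 2
Per-ply = 37 N

37 N


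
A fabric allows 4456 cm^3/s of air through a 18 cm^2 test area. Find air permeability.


Formula: Air Permeability = Airflow / Test Area
AP = 4456 cm^3/s / 18 cm^2
AP = 247.6 cm^3/s/cm^2

247.6 cm^3/s/cm^2


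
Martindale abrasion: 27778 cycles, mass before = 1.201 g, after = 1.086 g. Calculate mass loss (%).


Formula: Mass loss% = ((m_before - m_after) / m_before) * 100
Step 1: Mass loss = 1.201 - 1.086 = 0.115 g
Step 2: Ratio = 0.115 / 1.201 = 0.0957535
Step 3: Mass loss% = 0.0957535 * 100 = 9.57535% ≈ 9.58%

9.58%


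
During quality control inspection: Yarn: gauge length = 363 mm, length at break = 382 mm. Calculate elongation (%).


Formula: Elongation (%) = ((L_break - L0) / L0) * 100
Step 1: Extension = 382 - 363 = 19 mm
Step 2: Elongation = (19 / 363) * 100
Step 3: Elongation = 0.052342 * 100 = 5.2342% ≈ 5.2%

5.2%


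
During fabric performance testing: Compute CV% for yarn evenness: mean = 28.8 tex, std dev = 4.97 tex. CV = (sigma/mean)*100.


Formula: CV% = (standard deviation / mean) * 100
Step 1: Ratio = 4.97 / 28.8 = 0.172569
Step 2: CV% = 0.172569 * 100 = 17.2569% ≈ 17.3%

17.3%


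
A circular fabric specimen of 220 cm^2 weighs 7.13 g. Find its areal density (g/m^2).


Formula: GSM = mass_g / area_m2
Step 1: Convert area: 220 cm^2 = 220 / 10000 = 0.022 m^2
Step 2: GSM = 7.13 g / 0.022 m^2 = 324.1 g/m^2

324.1 g/m^2


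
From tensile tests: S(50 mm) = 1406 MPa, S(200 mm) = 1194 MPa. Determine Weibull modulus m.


Formula: m = ln(L1/L2) / ln(S2/S1)
Step 1: ln(L1/L2) = ln(50/200) = -1.38629
Step 2: S2/S1 = 1194/1406 = 0.84922
Step 3: ln(S2/S1) = ln(0.84922) = -0.16344
Step 4: m = -1.38629 / -0.16344 = 8.48

8.48 (Weibull m)


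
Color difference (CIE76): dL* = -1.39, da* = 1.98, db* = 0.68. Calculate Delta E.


Formula: Delta E = sqrt(dL*^2 + da*^2 + db*^2)
Step 1: dL*^2 = (-1.39)^2 = 1.9321
Step 2: da*^2 = 1.98^2 = 3.9204
Step 3: db*^2 = 0.68^2 = 0.4624
Step 4: Sum = 1.9321 + 3.9204 + 0.4624 = 6.3149
Step 5: Delta E = sqrt(6.3149) = 2.51

2.51 Delta E


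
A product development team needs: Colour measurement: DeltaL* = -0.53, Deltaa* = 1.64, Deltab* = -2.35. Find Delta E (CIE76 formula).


Formula: Delta E = sqrt(dL*^2 + da*^2 + db*^2)
Step 1: dL*^2 = (-0.53)^2 = 0.2809
Step 2: da*^2 = 1.64^2 = 2.6896
Step 3: db*^2 = (-2.35)^2 = 5.5225
Step 4: Sum = 0.2809 + 2.6896 + 5.5225 = 8.493
Step 5: Delta E = sqrt(8.493) = 2.91

2.91 Delta E


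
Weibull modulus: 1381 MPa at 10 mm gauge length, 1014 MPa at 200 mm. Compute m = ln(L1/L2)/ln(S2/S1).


Formula: m = ln(L1/L2) / ln(S2/S1)
Step 1: ln(L1/L2) = ln(10/200) = -2.99573
Step 2: S2/S1 = 1014/1381 = 0.73425
Step 3: ln(S2/S1) = ln(0.73425) = -0.30891
Step 4: m = -2.99573 / -0.30891 = 9.70

9.70 (Weibull m)


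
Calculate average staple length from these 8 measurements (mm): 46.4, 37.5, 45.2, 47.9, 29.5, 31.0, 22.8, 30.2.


Formula: Mean = sum of lengths / count
Sum = 46.4 + 37.5 + 45.2 + 47.9 + 29.5 + 31.0 + 22.8 + 30.2
Sum = 290.5 mm
Mean = 290.5 / 8 = 36.31 mm

36.31 mm


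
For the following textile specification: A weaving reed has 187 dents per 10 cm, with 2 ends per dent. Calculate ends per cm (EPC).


Formula: EPC = (dents per 10 cm * ends per dent) / 10
Step 1: Total ends per 10 cm = 187 * 2 = 374
Step 2: EPC = 374 / 10 = 37.4 ends/cm

37.4 ends/cm


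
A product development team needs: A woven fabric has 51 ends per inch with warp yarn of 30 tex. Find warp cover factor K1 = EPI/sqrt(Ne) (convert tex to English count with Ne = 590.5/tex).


Formula: K1 = EPI / sqrt(Ne), with Ne = 590.5 / tex_warp
Step 1: Ne = 590.5 / 30 = 19.683
Step 2: sqrt(Ne) = sqrt(19.683) = 4.4366
Step 3: K1 = 51 / 4.4366 = 11.5

11.5


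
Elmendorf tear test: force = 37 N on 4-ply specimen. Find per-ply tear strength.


Formula: Per-ply strength = Total force / Number of plies
Per-ply = 37 N / 4
Per-ply = 9.25 N

9.25 N


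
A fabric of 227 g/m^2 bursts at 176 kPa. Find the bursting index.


Formula: Bursting Index = Bursting Strength / Fabric GSM
BI = 176 kPa / 227 g/m^2
BI = 0.775 kPa/(g/m^2)

0.775 kPa/(g/m^2)


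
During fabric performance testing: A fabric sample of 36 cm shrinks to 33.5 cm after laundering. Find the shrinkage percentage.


Formula: Shrinkage% = ((L_before - L_after) / L_before) * 100
Step 1: Shrinkage = 36 - 33.5 = 2.5 cm
Step 2: Shrinkage% = (2.5 / 36) * 100
Step 3: Shrinkage% = 0.069444 * 100 = 6.9444% ≈ 6.9%

6.9%


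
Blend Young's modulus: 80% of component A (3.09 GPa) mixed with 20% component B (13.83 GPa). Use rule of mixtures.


Formula: Blend property = (fraction_A * property_A) + (fraction_B * property_B)
Step 1: Contribution A = 80/100 * 3.09 GPa = 2.472 GPa
Step 2: Contribution B = 20/100 * 13.83 GPa = 2.766 GPa
Step 3: Blend Young's modulus = 2.472 + 2.766 = 5.238 GPa

5.238 GPa


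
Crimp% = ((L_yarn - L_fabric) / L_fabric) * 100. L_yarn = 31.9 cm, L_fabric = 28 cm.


Formula: Crimp% = ((L_yarn - L_fabric) / L_fabric) * 100
Step 1: Extension = 31.9 - 28 = 3.9 cm
Step 2: Crimp% = (3.9 / 28) * 100
Step 3: Crimp% = 0.139286 * 100 = 13.9286% ≈ 13.9%

13.9%


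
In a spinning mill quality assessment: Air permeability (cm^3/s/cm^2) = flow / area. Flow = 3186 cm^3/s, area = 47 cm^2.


Formula: Air Permeability = Airflow / Test Area
AP = 3186 cm^3/s / 47 cm^2
AP = 67.8 cm^3/s/cm^2

67.8 cm^3/s/cm^2


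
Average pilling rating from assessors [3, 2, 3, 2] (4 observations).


Formula: Mean = sum / count
Sum = 3 + 2 + 3 + 2 = 10
Mean = 10 / 4 = 2.5

2.5


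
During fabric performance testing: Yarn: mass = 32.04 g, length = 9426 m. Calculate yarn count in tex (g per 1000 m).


Formula: Tex = (mass_g / length_m) * 1000
Substituting: Tex = (32.04 / 9426) * 1000
Intermediate: 32.04 / 9426 = 0.00339911 g/m
Tex = 0.00339911 * 1000 = 3.40 tex

3.40 tex


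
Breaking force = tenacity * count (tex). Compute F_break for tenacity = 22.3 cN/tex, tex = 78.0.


Formula: Breaking force = Tenacity * Linear density
F = 22.3 cN/tex * 78.0 tex
F = 1739.40 cN

1739.40 cN


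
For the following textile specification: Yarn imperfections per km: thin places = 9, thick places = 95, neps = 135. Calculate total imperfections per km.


Formula: Total = thin places + thick places + neps
Total = 9 + 95 + 135
Total = 239 imperfections/km

239 imperfections/km


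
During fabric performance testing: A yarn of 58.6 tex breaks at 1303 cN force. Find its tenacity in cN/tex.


Formula: Tenacity = Breaking force / Linear density
Tenacity = 1303 cN / 58.6 tex
Tenacity = 22.24 cN/tex

22.24 cN/tex


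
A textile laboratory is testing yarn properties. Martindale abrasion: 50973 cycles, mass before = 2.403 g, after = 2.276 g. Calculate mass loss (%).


Formula: Mass loss% = ((m_before - m_after) / m_before) * 100
Step 1: Mass loss = 2.403 - 2.276 = 0.127 g
Step 2: Ratio = 0.127 / 2.403 = 0.0528506
Step 3: Mass loss% = 0.0528506 * 100 = 5.28506% ≈ 5.29%

5.29%


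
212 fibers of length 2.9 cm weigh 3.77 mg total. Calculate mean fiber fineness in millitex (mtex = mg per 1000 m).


Formula: fineness (mtex) = mass (mg) / total length (km) = (mass_mg / total_length_m) * 1000
Step 1: Convert fiber length: 2.9 cm = 0.029 m
Step 2: Total fiber length = 212 * 0.029 = 6.148 m
Step 3: Linear density = 3.77 mg / 6.148 m = 0.6132 mg/m
Step 4: fineness = 0.6132 * 1000 = 613.2 mtex

613.2 mtex


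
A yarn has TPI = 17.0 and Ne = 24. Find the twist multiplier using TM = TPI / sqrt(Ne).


Formula: TM = TPI / sqrt(Ne)
Step 1: sqrt(Ne) = sqrt(24) = 4.899
Step 2: TM = 17.0 / 4.899 = 3.47

3.47 TM


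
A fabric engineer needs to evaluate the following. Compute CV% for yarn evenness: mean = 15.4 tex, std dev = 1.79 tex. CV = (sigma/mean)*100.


Formula: CV% = (standard deviation / mean) * 100
Step 1: Ratio = 1.79 / 15.4 = 0.116234
Step 2: CV% = 0.116234 * 100 = 11.6234% ≈ 11.6%

11.6%


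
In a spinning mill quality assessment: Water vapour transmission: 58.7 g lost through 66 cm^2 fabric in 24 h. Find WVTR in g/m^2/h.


Formula: WVTR = mass_loss / (area * time)
Step 1: Convert area: 66 cm^2 = 0.0066 m^2
Step 2: WVTR = 58.7 g / (0.0066 m^2 * 24 h)
Step 3: WVTR = 58.7 / 0.1584 = 370.6 g/m^2/h

370.6 g/m^2/h


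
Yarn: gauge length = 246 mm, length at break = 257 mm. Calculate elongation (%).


Formula: Elongation (%) = ((L_break - L0) / L0) * 100
Step 1: Extension = 257 - 246 = 11 mm
Step 2: Elongation = (11 / 246) * 100
Step 3: Elongation = 0.044715 * 100 = 4.4715% ≈ 4.5%

4.5%


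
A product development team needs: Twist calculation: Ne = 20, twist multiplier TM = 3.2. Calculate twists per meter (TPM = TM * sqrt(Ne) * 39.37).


Formula: TPM = TM * sqrt(Ne) * 39.37
Step 1: sqrt(Ne) = sqrt(20) = 4.4721
Step 2: TM * sqrt(Ne) = 3.2 * 4.4721 = 14.3107
Step 3: TPM = 14.3107 * 39.37 = 563 twists/m

563 twists/m


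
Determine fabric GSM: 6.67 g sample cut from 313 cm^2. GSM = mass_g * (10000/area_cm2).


Formula: GSM = mass_g / area_m2
Step 1: Convert area: 313 cm^2 = 313 / 10000 = 0.0313 m^2
Step 2: GSM = 6.67 g / 0.0313 m^2 = 213.1 g/m^2

213.1 g/m^2


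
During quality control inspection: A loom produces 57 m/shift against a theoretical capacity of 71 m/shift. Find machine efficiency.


Formula: Efficiency% = (Actual output / Theoretical output) * 100
Efficiency% = (57 / 71) * 100
Efficiency% = 0.802817 * 100 = 80.2817% ≈ 80.3%

80.3%


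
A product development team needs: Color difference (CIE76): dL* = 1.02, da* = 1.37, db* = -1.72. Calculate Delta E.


Formula: Delta E = sqrt(dL*^2 + da*^2 + db*^2)
Step 1: dL*^2 = 1.02^2 = 1.0404
Step 2: da*^2 = 1.37^2 = 1.8769
Step 3: db*^2 = (-1.72)^2 = 2.9584
Step 4: Sum = 1.0404 + 1.8769 + 2.9584 = 5.8757
Step 5: Delta E = sqrt(5.8757) = 2.42

2.42 Delta E


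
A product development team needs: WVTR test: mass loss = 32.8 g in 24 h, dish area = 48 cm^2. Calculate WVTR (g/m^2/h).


Formula: WVTR = mass_loss / (area * time)
Step 1: Convert area: 48 cm^2 = 0.0048 m^2
Step 2: WVTR = 32.8 g / (0.0048 m^2 * 24 h)
Step 3: WVTR = 32.8 / 0.1152 = 284.7 g/m^2/h

284.7 g/m^2/h


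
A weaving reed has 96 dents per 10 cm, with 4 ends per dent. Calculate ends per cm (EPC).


Formula: EPC = (dents per 10 cm * ends per dent) / 10
Step 1: Total ends per 10 cm = 96 * 4 = 384
Step 2: EPC = 384 / 10 = 38.4 ends/cm

38.4 ends/cm


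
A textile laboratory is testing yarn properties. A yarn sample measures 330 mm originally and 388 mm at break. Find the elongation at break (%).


Formula: Elongation (%) = ((L_break - L0) / L0) * 100
Step 1: Extension = 388 - 330 = 58 mm
Step 2: Elongation = (58 / 330) * 100
Step 3: Elongation = 0.175758 * 100 = 17.5758% ≈ 17.6%

17.6%


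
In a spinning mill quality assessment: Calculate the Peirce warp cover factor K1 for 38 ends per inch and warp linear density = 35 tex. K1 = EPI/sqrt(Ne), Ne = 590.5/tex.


Formula: K1 = EPI / sqrt(Ne), with Ne = 590.5 / tex_warp
Step 1: Ne = 590.5 / 35 = 16.871
Step 2: sqrt(Ne) = sqrt(16.871) = 4.1074
Step 3: K1 = 38 / 4.1074 = 9.3

9.3


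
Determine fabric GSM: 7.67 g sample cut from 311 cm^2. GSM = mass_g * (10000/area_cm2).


Formula: GSM = mass_g / area_m2
Step 1: Convert area: 311 cm^2 = 311 / 10000 = 0.0311 m^2
Step 2: GSM = 7.67 g / 0.0311 m^2 = 246.6 g/m^2

246.6 g/m^2


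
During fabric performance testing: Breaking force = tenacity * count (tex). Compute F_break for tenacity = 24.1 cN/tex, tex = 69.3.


Formula: Breaking force = Tenacity * Linear density
F = 24.1 cN/tex * 69.3 tex
F = 1670.13 cN

1670.13 cN


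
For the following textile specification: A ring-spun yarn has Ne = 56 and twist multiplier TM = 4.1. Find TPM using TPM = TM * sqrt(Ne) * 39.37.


Formula: TPM = TM * sqrt(Ne) * 39.37
Step 1: sqrt(Ne) = sqrt(56) = 7.4833
Step 2: TM * sqrt(Ne) = 4.1 * 7.4833 = 30.6815
Step 3: TPM = 30.6815 * 39.37 = 1208 twists/m

1208 twists/m


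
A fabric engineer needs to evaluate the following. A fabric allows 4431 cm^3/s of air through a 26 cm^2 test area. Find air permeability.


Formula: Air Permeability = Airflow / Test Area
AP = 4431 cm^3/s / 26 cm^2
AP = 170.4 cm^3/s/cm^2

170.4 cm^3/s/cm^2


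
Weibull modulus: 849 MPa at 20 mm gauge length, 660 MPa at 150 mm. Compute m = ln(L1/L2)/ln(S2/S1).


Formula: m = ln(L1/L2) / ln(S2/S1)
Step 1: ln(L1/L2) = ln(20/150) = -2.01490
Step 2: S2/S1 = 660/849 = 0.77739
Step 3: ln(S2/S1) = ln(0.77739) = -0.25181
Step 4: m = -2.01490 / -0.25181 = 8.00

8.00 (Weibull m)


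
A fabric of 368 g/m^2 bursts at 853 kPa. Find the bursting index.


Formula: Bursting Index = Bursting Strength / Fabric GSM
BI = 853 kPa / 368 g/m^2
BI = 2.318 kPa/(g/m^2)

2.318 kPa/(g/m^2)


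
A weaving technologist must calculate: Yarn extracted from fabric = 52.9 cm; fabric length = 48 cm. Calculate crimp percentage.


Formula: Crimp% = ((L_yarn - L_fabric) / L_fabric) * 100
Step 1: Extension = 52.9 - 48 = 4.9 cm
Step 2: Crimp% = (4.9 / 48) * 100
Step 3: Crimp% = 0.102083 * 100 = 10.2083% ≈ 10.2%

10.2%


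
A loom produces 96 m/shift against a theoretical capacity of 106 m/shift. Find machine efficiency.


Formula: Efficiency% = (Actual output / Theoretical output) * 100
Efficiency% = (96 / 106) * 100
Efficiency% = 0.90566 * 100 = 90.566% ≈ 90.6%

90.6%


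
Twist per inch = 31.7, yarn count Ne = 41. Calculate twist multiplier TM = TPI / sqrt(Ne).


Formula: TM = TPI / sqrt(Ne)
Step 1: sqrt(Ne) = sqrt(41) = 6.4031
Step 2: TM = 31.7 / 6.4031 = 4.95

4.95 TM


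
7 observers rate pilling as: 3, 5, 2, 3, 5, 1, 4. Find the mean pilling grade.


Formula: Mean = sum / count
Sum = 3 + 5 + 2 + 3 + 5 + 1 + 4 = 23
Mean = 23 / 7 = 3.3

3.3


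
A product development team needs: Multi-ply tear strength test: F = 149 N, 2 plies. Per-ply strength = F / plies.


Formula: Per-ply strength = Total force / Number of plies
Per-ply = 149 N / 2
Per-ply = 74.5 N

74.5 N


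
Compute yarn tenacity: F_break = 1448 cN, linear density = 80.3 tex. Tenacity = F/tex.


Formula: Tenacity = Breaking force / Linear density
Tenacity = 1448 cN / 80.3 tex
Tenacity = 18.03 cN/tex

18.03 cN/tex


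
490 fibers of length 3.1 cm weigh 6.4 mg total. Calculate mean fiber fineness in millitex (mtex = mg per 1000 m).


Formula: fineness (mtex) = mass (mg) / total length (km) = (mass_mg / total_length_m) * 1000
Step 1: Convert fiber length: 3.1 cm = 0.031 m
Step 2: Total fiber length = 490 * 0.031 = 15.19 m
Step 3: Linear density = 6.4 mg / 15.19 m = 0.4213 mg/m
Step 4: fineness = 0.4213 * 1000 = 421.3 mtex

421.3 mtex


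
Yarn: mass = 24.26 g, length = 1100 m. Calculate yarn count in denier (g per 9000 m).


Formula: den = (mass_g / length_m) * 9000
Substituting: den = (24.26 / 1100) * 9000
Intermediate: 24.26 / 1100 = 0.02205455 g/m
den = 0.02205455 * 9000 = 198.5 denier

198.5 denier


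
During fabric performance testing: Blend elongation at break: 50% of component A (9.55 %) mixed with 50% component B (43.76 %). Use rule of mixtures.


Formula: Blend property = (fraction_A * property_A) + (fraction_B * property_B)
Step 1: Contribution A = 50/100 * 9.55 % = 4.775 %
Step 2: Contribution B = 50/100 * 43.76 % = 21.88 %
Step 3: Blend elongation at break = 4.775 + 21.88 = 26.655 %

26.655 %


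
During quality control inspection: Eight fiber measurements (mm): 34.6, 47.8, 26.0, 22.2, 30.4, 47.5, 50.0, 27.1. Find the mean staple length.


Formula: Mean = sum of lengths / count
Sum = 34.6 + 47.8 + 26.0 + 22.2 + 30.4 + 47.5 + 50.0 + 27.1
Sum = 285.6 mm
Mean = 285.6 / 8 = 35.70 mm

35.70 mm
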